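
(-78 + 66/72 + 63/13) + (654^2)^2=28538792347067/156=182940976583.76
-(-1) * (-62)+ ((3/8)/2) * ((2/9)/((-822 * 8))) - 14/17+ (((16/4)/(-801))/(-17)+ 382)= 25405162589/79595904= 319.18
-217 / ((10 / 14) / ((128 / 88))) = -24304 / 55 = -441.89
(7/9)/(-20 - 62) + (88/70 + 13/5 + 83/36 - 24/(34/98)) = -63.02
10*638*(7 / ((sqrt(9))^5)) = 44660 / 243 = 183.79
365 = 365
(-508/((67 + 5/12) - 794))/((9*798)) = 1016/10436643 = 0.00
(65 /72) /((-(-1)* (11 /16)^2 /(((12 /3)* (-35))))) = -291200 /1089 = -267.40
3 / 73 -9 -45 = -3939 / 73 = -53.96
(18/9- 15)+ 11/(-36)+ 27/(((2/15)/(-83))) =-605549/36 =-16820.81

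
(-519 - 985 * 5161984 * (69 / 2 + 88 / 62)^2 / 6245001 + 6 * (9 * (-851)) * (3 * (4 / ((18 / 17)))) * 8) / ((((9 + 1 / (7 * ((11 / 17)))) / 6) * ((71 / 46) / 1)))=-10964744726375374 / 4984888629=-2199596.73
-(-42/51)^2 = -196/289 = -0.68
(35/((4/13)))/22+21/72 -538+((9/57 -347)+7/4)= -550274/627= -877.63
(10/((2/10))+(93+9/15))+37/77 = 55471/385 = 144.08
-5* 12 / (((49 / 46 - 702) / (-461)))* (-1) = 1272360 / 32243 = 39.46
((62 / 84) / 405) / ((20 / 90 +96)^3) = 93 / 45462332720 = 0.00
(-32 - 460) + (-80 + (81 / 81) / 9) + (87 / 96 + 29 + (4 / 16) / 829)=-129399367 / 238752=-541.98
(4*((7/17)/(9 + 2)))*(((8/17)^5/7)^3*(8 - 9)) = -140737488355328/26228382420984442111259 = -0.00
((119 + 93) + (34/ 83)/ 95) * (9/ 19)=15044886/ 149815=100.42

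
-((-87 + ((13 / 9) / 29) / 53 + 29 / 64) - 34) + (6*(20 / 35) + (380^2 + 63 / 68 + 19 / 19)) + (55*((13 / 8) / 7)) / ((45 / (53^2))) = 5103358885351 / 35117376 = 145322.90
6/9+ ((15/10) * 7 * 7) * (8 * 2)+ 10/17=1177.25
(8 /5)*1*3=24 /5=4.80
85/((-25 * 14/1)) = -0.24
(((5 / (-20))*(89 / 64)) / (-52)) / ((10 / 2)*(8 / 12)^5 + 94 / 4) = 21627 / 78148096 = 0.00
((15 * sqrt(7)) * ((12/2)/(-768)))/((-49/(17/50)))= 51 * sqrt(7)/62720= 0.00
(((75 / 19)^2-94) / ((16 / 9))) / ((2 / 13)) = -3312153 / 11552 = -286.72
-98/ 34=-49/ 17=-2.88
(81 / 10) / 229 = 81 / 2290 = 0.04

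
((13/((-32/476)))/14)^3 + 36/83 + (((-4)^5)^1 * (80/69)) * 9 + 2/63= -6561599726455/492613632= -13319.97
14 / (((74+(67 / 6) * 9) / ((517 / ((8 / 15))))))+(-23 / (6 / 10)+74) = 113.44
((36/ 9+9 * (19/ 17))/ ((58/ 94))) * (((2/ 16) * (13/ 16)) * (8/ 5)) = 146029/ 39440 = 3.70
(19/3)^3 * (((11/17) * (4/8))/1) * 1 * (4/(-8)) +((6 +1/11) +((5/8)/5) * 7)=-1378511/40392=-34.13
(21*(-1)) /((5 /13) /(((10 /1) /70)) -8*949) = 91 /32887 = 0.00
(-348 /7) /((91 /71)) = -24708 /637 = -38.79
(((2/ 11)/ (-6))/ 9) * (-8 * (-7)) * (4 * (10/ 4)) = -560/ 297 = -1.89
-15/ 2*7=-105/ 2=-52.50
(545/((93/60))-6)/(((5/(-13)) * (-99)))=12662/1395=9.08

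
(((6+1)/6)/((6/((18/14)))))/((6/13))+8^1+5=325/24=13.54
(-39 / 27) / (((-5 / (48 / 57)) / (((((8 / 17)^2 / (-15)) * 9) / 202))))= -6656 / 41594325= -0.00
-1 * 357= -357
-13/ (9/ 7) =-91/ 9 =-10.11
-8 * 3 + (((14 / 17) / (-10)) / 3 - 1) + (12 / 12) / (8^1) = -50801 / 2040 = -24.90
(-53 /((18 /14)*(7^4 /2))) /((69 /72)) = -848 /23667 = -0.04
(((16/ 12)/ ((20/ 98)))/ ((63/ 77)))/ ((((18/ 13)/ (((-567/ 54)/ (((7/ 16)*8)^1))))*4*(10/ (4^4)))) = -110.73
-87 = -87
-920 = -920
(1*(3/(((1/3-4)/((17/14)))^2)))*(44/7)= 7803/3773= 2.07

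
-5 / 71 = -0.07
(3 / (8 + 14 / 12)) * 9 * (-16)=-2592 / 55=-47.13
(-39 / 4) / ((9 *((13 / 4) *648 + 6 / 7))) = -91 / 176976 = -0.00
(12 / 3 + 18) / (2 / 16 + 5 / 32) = 704 / 9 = 78.22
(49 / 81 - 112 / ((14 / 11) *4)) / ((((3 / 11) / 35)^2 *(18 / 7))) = -1798117475 / 13122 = -137030.75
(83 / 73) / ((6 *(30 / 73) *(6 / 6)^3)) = 0.46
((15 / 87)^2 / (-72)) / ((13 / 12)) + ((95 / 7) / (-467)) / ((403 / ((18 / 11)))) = -36496885 / 73123992942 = -0.00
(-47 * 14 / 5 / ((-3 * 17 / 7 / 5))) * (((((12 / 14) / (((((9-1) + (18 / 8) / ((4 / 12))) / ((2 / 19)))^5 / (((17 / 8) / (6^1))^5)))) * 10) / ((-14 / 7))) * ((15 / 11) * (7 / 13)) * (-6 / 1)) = 4808721575 / 27339329291216357844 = 0.00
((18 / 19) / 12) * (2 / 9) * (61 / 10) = 61 / 570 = 0.11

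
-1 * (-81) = 81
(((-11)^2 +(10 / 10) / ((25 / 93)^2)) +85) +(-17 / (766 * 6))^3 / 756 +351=570.84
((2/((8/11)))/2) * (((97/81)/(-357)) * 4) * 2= -1067/28917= -0.04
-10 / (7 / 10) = -14.29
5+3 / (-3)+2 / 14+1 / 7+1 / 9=277 / 63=4.40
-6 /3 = -2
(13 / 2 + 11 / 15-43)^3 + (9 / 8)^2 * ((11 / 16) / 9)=-45754.57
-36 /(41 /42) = -1512 /41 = -36.88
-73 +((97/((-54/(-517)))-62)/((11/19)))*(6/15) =780814/1485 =525.80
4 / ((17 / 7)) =28 / 17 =1.65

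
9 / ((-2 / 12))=-54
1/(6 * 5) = 1/30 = 0.03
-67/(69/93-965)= 2077/29892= 0.07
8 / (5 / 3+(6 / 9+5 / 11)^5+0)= 78270786 / 33642403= 2.33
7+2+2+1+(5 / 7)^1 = 89 / 7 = 12.71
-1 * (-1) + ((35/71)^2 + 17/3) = 6.91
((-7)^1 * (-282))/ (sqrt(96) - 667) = -1316658/ 444793 - 7896 * sqrt(6)/ 444793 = -3.00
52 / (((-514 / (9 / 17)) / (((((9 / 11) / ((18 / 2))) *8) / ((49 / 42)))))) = -11232 / 336413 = -0.03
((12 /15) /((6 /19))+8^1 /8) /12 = 53 /180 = 0.29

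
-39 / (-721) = 39 / 721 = 0.05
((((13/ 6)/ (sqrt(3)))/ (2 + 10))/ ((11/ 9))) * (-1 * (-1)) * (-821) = -10673 * sqrt(3)/ 264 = -70.02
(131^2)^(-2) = 1 / 294499921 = 0.00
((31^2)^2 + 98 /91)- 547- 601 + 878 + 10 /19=228043393 /247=923252.60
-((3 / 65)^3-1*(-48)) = -13182027 / 274625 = -48.00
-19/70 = -0.27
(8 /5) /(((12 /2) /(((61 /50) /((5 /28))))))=3416 /1875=1.82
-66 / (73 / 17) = -1122 / 73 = -15.37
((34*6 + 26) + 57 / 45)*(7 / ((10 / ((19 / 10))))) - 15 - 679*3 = -2616623 / 1500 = -1744.42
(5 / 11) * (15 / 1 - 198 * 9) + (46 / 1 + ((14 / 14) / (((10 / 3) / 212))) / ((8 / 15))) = -28069 / 44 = -637.93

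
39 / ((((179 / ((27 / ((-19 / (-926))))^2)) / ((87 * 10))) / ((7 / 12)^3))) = 33680127757185 / 516952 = 65151363.68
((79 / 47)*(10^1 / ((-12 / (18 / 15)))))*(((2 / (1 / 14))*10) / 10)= -2212 / 47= -47.06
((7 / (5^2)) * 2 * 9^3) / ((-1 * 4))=-5103 / 50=-102.06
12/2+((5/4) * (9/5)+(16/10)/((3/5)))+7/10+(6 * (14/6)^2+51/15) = 2861/60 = 47.68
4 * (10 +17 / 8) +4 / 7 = 687 / 14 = 49.07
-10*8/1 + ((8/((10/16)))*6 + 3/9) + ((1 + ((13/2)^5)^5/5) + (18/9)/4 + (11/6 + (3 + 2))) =21169230044600450000843682503/503316480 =42059481232564548653.05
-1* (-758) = 758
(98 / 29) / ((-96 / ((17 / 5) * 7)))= -5831 / 6960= -0.84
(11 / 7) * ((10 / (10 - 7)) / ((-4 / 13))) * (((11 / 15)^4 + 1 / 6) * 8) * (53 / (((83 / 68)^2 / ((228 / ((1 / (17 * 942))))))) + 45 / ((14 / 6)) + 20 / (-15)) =-248056909118079990214 / 30760246125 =-8064204301.55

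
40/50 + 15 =79/5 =15.80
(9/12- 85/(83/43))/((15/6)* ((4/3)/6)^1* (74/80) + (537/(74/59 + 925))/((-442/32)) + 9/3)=-3124165178862/250584529843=-12.47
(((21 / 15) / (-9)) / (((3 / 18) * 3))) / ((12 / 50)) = -35 / 27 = -1.30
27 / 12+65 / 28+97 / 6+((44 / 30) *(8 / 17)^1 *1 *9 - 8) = 18.95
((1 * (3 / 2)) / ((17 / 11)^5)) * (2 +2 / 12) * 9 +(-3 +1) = 7484111 / 5679428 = 1.32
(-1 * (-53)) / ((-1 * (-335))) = 53 / 335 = 0.16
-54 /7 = -7.71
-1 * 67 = -67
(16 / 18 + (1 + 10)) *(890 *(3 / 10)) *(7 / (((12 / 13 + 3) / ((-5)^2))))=21664825 / 153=141600.16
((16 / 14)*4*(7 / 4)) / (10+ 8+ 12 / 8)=16 / 39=0.41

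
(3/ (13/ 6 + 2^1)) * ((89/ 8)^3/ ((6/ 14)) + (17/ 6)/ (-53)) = 784617441/ 339200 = 2313.14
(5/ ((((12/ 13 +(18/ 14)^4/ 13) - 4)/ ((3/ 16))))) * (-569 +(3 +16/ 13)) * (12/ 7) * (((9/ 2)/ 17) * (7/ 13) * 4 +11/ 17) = 15242047065/ 39549718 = 385.39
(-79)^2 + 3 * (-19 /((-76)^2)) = 1897261 /304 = 6240.99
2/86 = 1/43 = 0.02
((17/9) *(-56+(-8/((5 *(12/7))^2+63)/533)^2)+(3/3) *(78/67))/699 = -801350511434373466/5354409127672329777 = -0.15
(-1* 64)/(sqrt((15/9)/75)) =-192* sqrt(5) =-429.33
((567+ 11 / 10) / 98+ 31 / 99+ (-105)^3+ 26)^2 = 12613460219210341676761 / 9412880400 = 1340021298816.28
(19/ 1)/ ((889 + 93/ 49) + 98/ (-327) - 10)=304437/ 14109826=0.02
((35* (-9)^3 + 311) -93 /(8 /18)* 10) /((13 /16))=-436744 /13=-33595.69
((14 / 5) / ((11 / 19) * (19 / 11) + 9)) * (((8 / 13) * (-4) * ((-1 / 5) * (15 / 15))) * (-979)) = -219296 / 1625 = -134.95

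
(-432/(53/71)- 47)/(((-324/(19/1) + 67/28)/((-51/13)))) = -69213732/413347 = -167.45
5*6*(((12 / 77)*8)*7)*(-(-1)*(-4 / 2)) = -523.64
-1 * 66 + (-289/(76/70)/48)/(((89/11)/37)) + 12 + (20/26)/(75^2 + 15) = -7871468311/99187296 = -79.36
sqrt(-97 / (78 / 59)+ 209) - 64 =-64+ sqrt(825162) / 78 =-52.35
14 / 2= 7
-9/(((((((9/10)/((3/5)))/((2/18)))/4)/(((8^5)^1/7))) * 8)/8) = -262144/21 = -12483.05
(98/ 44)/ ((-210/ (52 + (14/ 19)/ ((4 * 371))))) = -733103/ 1329240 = -0.55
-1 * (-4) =4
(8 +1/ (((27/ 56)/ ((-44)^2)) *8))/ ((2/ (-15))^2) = 28683.33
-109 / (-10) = 109 / 10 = 10.90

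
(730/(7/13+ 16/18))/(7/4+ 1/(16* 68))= 6195072/21209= 292.10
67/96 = 0.70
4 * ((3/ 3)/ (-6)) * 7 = -14/ 3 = -4.67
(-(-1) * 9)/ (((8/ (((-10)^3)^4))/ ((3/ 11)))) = 3375000000000/ 11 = 306818181818.18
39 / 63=13 / 21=0.62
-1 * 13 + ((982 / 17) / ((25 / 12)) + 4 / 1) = 7959 / 425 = 18.73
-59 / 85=-0.69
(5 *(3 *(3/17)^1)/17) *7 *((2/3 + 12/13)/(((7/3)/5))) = 13950/3757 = 3.71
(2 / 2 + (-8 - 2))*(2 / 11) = -18 / 11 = -1.64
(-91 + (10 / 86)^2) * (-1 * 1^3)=168234 / 1849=90.99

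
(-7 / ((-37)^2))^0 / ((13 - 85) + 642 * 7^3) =1 / 220134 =0.00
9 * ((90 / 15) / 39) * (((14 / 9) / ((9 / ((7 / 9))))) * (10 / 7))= 0.27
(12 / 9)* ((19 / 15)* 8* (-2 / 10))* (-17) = 10336 / 225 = 45.94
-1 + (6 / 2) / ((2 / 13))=18.50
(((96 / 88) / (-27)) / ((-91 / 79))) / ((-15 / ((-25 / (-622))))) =-0.00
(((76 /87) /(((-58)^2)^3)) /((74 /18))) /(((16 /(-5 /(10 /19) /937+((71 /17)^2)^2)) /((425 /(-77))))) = -0.00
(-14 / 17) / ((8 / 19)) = -133 / 68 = -1.96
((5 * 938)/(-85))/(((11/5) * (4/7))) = -16415/374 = -43.89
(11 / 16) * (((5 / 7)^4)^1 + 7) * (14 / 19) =23969 / 6517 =3.68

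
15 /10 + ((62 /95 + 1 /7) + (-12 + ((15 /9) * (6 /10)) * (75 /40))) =-41653 /5320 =-7.83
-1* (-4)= 4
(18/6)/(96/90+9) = 45/151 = 0.30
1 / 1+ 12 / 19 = 31 / 19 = 1.63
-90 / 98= -45 / 49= -0.92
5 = 5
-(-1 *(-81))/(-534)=27/178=0.15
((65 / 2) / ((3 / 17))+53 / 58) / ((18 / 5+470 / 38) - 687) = -764845 / 2773038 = -0.28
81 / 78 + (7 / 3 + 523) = 41057 / 78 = 526.37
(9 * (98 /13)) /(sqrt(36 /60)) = 294 * sqrt(15) /13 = 87.59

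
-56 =-56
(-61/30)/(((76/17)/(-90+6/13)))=100589/2470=40.72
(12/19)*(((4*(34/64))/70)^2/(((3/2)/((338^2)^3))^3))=119759082675865856778367216661229106058862559232/209475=571710622632132029017148700000000000000000.00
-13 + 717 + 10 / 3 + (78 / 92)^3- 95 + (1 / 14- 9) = 1234638823 / 2044056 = 604.01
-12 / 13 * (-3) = 36 / 13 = 2.77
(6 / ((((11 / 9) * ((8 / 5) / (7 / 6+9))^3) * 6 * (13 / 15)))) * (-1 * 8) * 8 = -141863125 / 9152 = -15500.78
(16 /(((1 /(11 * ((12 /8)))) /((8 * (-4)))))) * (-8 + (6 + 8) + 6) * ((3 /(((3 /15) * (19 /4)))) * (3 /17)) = -56494.37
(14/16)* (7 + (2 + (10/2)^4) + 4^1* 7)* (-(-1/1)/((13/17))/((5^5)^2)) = 39389/507812500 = 0.00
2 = 2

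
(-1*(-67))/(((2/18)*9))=67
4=4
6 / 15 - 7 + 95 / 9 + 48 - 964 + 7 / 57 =-779693 / 855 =-911.92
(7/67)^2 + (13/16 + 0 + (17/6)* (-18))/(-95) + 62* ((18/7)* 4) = 30484875949/47762960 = 638.25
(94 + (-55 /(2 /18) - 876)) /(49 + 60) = -1277 /109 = -11.72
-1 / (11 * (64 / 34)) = -17 / 352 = -0.05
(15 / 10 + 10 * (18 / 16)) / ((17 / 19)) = 57 / 4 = 14.25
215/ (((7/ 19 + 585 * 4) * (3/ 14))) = 57190/ 133401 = 0.43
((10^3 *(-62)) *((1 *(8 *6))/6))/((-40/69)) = 855600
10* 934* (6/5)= 11208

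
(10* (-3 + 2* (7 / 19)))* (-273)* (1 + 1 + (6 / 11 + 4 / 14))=3655860 / 209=17492.15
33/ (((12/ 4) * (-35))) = -0.31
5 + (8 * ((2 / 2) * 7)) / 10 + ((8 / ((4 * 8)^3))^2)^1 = 889192453 / 83886080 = 10.60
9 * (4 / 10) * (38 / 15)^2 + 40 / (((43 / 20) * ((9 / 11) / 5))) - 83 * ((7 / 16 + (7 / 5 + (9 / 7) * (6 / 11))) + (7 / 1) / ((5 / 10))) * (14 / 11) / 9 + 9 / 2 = -52.82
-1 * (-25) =25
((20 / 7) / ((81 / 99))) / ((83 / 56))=1760 / 747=2.36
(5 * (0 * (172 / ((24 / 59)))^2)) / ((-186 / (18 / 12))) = 0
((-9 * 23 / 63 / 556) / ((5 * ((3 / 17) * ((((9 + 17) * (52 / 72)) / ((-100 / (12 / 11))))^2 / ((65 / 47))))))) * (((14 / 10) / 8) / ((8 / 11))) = -195157875 / 3674368256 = -0.05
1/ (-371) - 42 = -15583/ 371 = -42.00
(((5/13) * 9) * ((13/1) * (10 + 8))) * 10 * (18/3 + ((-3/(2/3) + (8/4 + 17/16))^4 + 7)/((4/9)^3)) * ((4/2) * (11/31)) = 12554192695275/16252928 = 772426.52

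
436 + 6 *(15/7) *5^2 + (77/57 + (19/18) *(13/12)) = 21831067/28728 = 759.92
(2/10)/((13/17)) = 17/65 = 0.26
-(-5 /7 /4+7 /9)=-0.60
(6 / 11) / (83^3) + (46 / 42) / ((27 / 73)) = 10560337505 / 3566235519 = 2.96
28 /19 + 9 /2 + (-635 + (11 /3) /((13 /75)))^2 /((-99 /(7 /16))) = -117209857 /70642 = -1659.21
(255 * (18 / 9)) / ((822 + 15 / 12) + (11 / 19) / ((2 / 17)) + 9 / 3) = 38760 / 63169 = 0.61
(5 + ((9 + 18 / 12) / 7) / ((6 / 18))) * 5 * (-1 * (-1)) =95 / 2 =47.50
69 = 69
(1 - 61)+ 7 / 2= -56.50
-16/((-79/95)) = 1520/79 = 19.24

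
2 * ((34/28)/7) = 17/49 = 0.35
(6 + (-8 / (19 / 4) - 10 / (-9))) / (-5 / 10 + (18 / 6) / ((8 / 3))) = 8.68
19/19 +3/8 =11/8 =1.38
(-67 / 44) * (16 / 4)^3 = -1072 / 11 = -97.45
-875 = -875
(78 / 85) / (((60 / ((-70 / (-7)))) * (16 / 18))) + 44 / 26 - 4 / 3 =14083 / 26520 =0.53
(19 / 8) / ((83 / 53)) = 1007 / 664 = 1.52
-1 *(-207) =207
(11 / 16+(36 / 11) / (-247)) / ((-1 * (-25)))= 29311 / 1086800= 0.03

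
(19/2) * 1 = 19/2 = 9.50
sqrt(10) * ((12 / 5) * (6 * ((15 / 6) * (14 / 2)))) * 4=1008 * sqrt(10)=3187.58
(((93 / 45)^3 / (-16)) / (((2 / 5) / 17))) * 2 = -506447 / 10800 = -46.89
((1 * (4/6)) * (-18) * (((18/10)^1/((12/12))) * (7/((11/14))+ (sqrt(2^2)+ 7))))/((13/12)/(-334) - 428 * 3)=0.30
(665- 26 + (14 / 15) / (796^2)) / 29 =3036604687 / 137811480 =22.03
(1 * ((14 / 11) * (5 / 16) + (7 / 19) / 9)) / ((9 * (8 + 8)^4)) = 6601 / 8875671552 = 0.00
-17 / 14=-1.21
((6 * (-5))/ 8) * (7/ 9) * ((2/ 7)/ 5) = -1/ 6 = -0.17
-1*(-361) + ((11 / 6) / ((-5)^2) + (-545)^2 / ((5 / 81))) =721824911 / 150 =4812166.07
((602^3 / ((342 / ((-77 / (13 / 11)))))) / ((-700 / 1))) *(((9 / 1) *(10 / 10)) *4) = 13199116084 / 6175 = 2137508.68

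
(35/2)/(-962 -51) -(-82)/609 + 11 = 13716991/1233834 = 11.12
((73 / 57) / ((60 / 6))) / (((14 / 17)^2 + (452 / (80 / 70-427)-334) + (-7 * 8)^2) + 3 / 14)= 440231099 / 9631072801215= 0.00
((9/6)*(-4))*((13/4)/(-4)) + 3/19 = 765/152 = 5.03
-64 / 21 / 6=-0.51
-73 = -73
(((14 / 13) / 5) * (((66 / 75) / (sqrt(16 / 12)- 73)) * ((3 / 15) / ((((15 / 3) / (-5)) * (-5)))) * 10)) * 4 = -49056 / 11805625- 448 * sqrt(3) / 11805625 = -0.00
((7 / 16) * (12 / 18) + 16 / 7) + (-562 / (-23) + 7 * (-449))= -12040177 / 3864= -3115.99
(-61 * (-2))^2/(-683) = -14884/683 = -21.79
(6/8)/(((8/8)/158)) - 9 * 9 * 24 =-3651/2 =-1825.50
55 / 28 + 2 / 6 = 193 / 84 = 2.30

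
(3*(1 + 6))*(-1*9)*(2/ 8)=-189/ 4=-47.25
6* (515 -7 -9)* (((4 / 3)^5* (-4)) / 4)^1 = -1021952 / 81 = -12616.69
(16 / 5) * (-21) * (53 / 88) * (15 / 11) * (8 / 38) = -11.62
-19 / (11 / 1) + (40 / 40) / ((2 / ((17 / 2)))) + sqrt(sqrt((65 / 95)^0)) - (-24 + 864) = -36805 / 44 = -836.48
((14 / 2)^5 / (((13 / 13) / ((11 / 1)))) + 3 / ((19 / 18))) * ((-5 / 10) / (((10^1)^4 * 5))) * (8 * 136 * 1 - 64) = -112406944 / 59375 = -1893.17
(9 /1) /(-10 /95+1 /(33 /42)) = 1881 /244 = 7.71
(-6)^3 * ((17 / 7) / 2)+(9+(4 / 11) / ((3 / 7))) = -252.44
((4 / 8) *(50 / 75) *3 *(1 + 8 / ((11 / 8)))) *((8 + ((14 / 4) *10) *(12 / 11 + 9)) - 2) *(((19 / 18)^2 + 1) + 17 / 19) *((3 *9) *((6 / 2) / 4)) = 5488827975 / 36784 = 149217.81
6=6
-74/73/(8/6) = -111/146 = -0.76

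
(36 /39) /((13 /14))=168 /169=0.99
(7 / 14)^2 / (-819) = -1 / 3276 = -0.00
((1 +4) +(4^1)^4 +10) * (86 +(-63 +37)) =16260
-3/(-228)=1/76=0.01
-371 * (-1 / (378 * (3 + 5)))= 53 / 432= 0.12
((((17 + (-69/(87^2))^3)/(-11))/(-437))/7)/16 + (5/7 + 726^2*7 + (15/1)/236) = 235275819054070867921309/63768458831656194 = 3689532.78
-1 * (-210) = 210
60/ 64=15/ 16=0.94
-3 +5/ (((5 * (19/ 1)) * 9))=-512/ 171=-2.99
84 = 84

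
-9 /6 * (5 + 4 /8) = -33 /4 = -8.25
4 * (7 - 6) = 4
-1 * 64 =-64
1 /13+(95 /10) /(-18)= -0.45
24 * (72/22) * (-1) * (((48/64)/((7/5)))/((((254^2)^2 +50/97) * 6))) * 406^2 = -22841560/82244246513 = -0.00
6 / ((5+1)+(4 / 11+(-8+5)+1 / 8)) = 528 / 307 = 1.72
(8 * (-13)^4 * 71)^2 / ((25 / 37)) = 9737449400880448 / 25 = 389497976035217.92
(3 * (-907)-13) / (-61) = 2734 / 61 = 44.82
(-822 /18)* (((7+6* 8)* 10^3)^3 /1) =-22793375000000000 /3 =-7597791666666666.67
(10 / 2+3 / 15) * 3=78 / 5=15.60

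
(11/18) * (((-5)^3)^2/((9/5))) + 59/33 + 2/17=160760851/30294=5306.69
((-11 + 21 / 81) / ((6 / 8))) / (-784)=145 / 7938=0.02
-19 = -19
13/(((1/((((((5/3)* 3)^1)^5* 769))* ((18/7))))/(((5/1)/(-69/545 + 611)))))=766176328125/1165241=657526.06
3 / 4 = 0.75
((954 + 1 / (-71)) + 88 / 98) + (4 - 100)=2988057 / 3479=858.88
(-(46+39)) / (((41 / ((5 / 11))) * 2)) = -425 / 902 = -0.47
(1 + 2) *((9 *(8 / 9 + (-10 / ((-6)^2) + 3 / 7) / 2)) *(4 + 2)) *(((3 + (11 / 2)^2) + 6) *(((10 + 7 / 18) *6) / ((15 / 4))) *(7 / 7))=7134237 / 70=101917.67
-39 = -39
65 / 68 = 0.96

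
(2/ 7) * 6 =12/ 7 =1.71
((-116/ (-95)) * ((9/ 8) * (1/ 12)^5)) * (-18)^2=87/ 48640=0.00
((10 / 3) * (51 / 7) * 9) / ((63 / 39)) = 6630 / 49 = 135.31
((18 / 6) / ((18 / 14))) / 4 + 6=79 / 12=6.58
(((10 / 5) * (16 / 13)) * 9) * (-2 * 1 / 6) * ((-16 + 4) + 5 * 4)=-768 / 13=-59.08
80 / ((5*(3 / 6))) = 32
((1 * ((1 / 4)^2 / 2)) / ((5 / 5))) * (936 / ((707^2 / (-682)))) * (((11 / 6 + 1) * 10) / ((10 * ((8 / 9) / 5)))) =-10173735 / 15995168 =-0.64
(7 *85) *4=2380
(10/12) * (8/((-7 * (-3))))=0.32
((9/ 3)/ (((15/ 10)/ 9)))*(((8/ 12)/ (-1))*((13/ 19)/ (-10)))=78/ 95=0.82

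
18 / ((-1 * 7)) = -18 / 7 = -2.57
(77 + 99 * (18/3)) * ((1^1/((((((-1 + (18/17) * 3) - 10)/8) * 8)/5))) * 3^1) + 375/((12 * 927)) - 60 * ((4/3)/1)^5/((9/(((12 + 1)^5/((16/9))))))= -26047785138275/4438476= -5868632.64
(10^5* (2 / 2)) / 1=100000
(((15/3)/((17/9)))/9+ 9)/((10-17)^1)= -158/119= -1.33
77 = 77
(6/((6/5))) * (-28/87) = -140/87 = -1.61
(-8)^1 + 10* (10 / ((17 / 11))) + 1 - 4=913 / 17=53.71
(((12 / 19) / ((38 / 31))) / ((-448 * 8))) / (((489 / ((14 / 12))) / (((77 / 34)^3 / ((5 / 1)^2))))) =-14152523 / 88810186444800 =-0.00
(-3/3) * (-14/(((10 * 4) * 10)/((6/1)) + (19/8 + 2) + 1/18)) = 1008/5119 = 0.20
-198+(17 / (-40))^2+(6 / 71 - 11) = -23712281 / 113600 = -208.73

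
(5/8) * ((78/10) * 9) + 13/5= 1859/40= 46.48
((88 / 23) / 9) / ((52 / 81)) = 198 / 299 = 0.66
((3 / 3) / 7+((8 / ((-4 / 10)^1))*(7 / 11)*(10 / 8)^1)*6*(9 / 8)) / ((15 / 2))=-33031 / 2310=-14.30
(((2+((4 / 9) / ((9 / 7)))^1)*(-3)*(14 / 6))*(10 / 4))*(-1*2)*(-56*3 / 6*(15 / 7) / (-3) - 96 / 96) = 126350 / 81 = 1559.88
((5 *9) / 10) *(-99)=-891 / 2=-445.50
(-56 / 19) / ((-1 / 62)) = 3472 / 19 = 182.74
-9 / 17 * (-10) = 90 / 17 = 5.29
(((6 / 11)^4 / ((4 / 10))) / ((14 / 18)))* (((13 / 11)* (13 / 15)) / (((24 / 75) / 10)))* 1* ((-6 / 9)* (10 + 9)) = -130045500 / 1127357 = -115.35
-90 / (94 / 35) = -1575 / 47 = -33.51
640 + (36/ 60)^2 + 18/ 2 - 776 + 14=-2816/ 25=-112.64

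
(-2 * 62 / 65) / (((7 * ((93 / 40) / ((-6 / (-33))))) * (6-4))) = -32 / 3003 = -0.01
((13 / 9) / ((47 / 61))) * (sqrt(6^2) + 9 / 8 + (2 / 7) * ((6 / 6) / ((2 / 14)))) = 57889 / 3384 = 17.11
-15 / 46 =-0.33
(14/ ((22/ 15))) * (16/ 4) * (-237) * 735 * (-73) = 485528972.73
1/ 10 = 0.10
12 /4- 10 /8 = 7 /4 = 1.75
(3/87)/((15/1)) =1/435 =0.00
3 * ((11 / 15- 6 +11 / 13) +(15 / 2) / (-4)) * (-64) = 78568 / 65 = 1208.74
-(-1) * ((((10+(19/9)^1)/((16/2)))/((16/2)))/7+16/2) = 32365/4032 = 8.03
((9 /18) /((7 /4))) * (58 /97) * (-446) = -51736 /679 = -76.19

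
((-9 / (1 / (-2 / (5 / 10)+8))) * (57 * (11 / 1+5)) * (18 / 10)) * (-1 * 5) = 295488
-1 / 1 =-1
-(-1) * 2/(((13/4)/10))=80/13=6.15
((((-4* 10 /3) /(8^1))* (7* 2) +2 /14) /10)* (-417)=67693 /70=967.04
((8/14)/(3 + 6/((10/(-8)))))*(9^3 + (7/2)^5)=-200675/504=-398.16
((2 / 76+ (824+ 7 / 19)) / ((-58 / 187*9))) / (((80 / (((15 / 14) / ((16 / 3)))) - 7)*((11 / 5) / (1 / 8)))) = -2662795 / 62082272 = -0.04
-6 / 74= -3 / 37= -0.08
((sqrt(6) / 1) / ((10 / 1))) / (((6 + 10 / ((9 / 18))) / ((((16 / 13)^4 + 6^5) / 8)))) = 6942371 * sqrt(6) / 1856465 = 9.16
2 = 2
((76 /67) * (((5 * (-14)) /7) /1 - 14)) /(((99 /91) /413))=-22850464 /2211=-10334.90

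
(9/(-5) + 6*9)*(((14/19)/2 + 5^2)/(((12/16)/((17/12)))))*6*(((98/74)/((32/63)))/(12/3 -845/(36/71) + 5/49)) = -485244292113/20615608570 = -23.54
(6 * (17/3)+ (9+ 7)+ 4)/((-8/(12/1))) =-81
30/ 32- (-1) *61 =991/ 16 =61.94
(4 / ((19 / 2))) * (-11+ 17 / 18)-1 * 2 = -1066 / 171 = -6.23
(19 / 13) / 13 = 19 / 169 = 0.11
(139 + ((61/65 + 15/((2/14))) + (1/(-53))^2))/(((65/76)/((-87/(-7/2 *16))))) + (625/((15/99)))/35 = 46753980906/83076175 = 562.78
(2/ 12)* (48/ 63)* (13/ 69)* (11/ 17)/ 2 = 572/ 73899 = 0.01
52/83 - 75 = -6173/83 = -74.37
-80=-80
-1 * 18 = -18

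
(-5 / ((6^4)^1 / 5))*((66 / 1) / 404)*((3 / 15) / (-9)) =0.00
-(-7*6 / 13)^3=74088 / 2197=33.72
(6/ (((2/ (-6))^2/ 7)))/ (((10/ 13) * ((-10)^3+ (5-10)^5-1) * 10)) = -2457/ 206300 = -0.01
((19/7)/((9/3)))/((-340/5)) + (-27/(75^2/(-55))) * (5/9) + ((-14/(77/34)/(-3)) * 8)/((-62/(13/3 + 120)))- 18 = -1859835697/36521100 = -50.92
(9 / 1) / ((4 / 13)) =117 / 4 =29.25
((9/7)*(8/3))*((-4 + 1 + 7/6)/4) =-11/7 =-1.57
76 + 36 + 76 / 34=1942 / 17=114.24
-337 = -337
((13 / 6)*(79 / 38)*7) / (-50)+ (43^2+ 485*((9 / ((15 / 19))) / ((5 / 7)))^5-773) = 447303179548079143 / 890625000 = 502235148.97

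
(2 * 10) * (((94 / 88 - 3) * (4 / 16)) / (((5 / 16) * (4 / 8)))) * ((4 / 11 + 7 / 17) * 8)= -46400 / 121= -383.47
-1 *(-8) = 8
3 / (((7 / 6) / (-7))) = -18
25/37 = 0.68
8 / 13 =0.62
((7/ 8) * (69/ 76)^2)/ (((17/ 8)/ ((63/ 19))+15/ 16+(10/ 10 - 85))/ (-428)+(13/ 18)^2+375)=0.00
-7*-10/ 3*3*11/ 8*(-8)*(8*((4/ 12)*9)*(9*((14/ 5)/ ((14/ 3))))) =-99792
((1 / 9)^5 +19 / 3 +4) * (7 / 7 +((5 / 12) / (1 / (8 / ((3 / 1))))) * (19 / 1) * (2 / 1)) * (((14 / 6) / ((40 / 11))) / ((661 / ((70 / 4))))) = 7.59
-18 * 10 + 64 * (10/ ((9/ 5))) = 1580/ 9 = 175.56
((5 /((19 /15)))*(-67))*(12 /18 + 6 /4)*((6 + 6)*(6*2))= -1567800 /19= -82515.79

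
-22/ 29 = -0.76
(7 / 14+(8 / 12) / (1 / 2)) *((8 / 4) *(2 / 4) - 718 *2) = -15785 / 6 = -2630.83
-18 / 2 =-9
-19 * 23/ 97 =-437/ 97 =-4.51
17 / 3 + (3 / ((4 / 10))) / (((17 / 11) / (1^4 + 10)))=6023 / 102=59.05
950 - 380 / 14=6460 / 7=922.86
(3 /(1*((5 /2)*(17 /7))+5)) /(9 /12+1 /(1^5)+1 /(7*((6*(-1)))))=3528 /22475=0.16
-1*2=-2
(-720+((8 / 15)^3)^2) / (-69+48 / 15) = 8200987856 / 749503125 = 10.94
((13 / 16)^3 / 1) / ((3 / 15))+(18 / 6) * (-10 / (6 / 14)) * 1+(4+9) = -222487 / 4096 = -54.32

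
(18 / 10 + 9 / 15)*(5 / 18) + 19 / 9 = 25 / 9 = 2.78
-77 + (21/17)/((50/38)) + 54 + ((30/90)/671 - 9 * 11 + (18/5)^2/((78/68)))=-1220756182/11121825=-109.76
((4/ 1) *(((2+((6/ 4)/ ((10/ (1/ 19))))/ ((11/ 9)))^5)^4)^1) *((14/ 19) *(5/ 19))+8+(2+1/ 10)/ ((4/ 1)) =20760373770763503561139308979804706475753568141709760049132392408506076459119607/ 23931661208942171161385101124052126564694316582596771840000000000000000000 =867485.70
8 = 8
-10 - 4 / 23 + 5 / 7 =-1523 / 161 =-9.46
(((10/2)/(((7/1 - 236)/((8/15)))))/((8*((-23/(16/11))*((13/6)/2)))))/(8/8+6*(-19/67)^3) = 19248832/195532566229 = 0.00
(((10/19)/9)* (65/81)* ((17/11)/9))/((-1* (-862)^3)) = 5525/439145185383036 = 0.00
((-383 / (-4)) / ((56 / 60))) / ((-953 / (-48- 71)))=97665 / 7624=12.81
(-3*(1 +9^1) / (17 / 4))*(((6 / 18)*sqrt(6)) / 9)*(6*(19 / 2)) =-760*sqrt(6) / 51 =-36.50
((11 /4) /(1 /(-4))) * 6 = -66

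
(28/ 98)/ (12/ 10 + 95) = 10/ 3367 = 0.00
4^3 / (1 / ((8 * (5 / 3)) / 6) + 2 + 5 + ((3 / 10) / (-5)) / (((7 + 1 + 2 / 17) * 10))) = 1472000 / 171333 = 8.59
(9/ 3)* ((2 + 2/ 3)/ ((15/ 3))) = 8/ 5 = 1.60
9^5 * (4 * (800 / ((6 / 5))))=157464000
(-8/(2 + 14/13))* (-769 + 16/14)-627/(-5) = 74264/35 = 2121.83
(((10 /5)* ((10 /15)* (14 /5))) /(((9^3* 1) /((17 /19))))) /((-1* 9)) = -952 /1869885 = -0.00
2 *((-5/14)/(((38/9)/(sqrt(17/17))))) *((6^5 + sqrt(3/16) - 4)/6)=-29145/133 - 15 *sqrt(3)/2128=-219.15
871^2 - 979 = 757662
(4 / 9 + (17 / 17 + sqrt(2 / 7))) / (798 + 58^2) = sqrt(14) / 29134 + 13 / 37458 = 0.00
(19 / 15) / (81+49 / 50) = 190 / 12297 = 0.02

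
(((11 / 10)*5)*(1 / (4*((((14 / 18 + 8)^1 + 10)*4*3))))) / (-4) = -33 / 21632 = -0.00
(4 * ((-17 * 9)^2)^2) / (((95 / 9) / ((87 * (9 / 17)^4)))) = 134822330172 / 95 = 1419182422.86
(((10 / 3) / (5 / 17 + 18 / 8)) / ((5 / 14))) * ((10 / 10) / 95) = 1904 / 49305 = 0.04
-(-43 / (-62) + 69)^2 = -18671041 / 3844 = -4857.19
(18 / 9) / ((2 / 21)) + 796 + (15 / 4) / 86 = 281063 / 344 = 817.04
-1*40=-40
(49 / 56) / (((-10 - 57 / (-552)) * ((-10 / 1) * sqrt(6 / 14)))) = 161 * sqrt(21) / 54630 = 0.01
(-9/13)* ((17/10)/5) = -153/650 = -0.24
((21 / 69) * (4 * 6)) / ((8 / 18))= 378 / 23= 16.43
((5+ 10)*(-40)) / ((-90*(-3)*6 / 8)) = -80 / 27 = -2.96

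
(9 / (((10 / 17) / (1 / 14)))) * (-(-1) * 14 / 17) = 0.90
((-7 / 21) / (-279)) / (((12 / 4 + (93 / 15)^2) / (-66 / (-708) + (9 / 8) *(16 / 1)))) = 7625 / 14617368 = 0.00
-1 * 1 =-1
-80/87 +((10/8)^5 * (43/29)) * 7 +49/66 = 10289019/326656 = 31.50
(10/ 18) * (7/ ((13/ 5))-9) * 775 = -317750/ 117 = -2715.81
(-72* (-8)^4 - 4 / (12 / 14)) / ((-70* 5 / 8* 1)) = 6740.95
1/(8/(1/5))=0.02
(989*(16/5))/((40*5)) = 1978/125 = 15.82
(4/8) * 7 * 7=49/2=24.50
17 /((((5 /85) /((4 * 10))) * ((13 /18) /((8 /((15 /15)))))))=1664640 /13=128049.23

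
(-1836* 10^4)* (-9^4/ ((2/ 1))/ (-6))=-10038330000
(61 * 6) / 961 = 366 / 961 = 0.38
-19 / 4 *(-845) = 16055 / 4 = 4013.75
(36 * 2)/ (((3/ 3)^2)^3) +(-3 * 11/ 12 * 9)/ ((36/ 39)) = 723/ 16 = 45.19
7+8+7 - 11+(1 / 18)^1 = 199 / 18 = 11.06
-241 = -241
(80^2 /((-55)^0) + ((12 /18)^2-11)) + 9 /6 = 115037 /18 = 6390.94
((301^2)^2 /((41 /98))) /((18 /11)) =4424403707339 /369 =11990253949.43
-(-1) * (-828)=-828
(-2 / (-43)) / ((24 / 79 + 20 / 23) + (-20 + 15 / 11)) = -0.00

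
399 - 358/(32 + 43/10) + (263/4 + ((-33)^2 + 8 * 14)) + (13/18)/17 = 1655.93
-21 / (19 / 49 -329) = 1029 / 16102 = 0.06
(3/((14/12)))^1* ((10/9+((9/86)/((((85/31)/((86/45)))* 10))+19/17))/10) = 85529/148750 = 0.57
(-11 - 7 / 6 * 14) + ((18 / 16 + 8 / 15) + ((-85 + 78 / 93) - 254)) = -451157 / 1240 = -363.84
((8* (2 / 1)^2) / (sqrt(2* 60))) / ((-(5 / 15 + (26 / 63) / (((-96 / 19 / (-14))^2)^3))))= -146767085568* sqrt(30) / 51487237356335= -0.02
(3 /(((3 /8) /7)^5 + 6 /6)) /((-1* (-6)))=275365888 /550732019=0.50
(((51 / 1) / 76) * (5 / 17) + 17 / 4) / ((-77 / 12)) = -1014 / 1463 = -0.69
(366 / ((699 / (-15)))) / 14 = -915 / 1631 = -0.56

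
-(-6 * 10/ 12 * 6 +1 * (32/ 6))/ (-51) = -74/ 153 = -0.48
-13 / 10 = -1.30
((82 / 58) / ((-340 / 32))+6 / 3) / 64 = 2301 / 78880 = 0.03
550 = 550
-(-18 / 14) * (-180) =-1620 / 7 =-231.43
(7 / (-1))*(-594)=4158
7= 7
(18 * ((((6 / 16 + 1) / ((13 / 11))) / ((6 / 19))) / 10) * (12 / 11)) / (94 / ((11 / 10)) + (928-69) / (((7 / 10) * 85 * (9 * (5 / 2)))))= 22160061 / 263717792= 0.08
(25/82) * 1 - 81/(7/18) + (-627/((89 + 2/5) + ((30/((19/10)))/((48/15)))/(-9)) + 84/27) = -211.93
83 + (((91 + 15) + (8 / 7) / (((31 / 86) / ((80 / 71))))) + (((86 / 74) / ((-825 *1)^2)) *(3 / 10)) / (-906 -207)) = 39600222052574107 / 205638095643750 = 192.57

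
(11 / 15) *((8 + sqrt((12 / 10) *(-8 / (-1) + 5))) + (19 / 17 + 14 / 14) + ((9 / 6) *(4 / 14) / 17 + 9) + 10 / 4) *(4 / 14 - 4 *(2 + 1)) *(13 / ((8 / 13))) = -7698119 / 1960 - 76219 *sqrt(390) / 2100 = -4644.38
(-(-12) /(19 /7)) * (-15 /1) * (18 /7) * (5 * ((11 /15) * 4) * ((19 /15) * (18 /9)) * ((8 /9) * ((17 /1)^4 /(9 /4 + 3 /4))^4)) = -274059832643755803284992 /81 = -3383454723996985225740.64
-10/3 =-3.33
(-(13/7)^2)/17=-0.20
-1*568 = -568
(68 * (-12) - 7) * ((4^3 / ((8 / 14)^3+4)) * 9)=-40649616 / 359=-113230.13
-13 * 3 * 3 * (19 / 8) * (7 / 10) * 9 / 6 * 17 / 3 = -264537 / 160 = -1653.36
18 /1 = 18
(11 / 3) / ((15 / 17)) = 187 / 45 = 4.16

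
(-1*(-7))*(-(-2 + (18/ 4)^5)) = -412895/ 32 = -12902.97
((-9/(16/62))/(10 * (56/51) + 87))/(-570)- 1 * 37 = -281026537/7595440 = -37.00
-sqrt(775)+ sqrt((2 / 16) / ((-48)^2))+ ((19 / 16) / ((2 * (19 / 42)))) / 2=-5 * sqrt(31)+ sqrt(2) / 192+ 21 / 32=-27.18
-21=-21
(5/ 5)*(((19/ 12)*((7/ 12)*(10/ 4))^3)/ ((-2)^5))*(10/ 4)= -4073125/ 10616832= -0.38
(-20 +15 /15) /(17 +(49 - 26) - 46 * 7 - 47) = 0.06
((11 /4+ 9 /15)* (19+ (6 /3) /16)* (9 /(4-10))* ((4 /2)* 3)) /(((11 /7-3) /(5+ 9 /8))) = 31644837 /12800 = 2472.25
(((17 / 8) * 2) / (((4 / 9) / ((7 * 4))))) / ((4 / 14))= 937.12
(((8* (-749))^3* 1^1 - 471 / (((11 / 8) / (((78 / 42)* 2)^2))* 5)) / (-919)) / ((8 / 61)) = 4420934021780876 / 2476705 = 1785006297.39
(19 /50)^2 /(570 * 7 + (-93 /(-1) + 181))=0.00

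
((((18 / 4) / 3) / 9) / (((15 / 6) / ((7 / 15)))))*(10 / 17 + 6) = 784 / 3825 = 0.20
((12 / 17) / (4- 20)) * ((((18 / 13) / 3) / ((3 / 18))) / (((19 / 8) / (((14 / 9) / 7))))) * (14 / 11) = -672 / 46189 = -0.01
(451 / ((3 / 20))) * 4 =36080 / 3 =12026.67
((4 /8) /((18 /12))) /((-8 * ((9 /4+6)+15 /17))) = -17 /3726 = -0.00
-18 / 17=-1.06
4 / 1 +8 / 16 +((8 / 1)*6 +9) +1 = 125 / 2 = 62.50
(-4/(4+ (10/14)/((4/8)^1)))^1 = -14/19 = -0.74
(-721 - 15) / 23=-32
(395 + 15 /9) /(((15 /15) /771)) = 305830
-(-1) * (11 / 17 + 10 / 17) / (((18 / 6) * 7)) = 1 / 17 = 0.06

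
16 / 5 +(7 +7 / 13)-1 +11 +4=24.74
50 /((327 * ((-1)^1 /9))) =-1.38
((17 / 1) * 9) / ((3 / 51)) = 2601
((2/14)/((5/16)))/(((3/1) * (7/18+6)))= 0.02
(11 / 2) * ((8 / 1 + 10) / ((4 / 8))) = 198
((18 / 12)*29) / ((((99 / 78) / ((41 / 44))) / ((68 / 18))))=262769 / 2178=120.65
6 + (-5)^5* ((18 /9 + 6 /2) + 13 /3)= -87482 /3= -29160.67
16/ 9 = 1.78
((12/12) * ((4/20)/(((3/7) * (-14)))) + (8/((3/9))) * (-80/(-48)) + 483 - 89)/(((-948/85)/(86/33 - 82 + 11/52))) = 30072705271/9760608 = 3081.03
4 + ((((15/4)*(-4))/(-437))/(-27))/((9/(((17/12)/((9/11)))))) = 15290569/3822876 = 4.00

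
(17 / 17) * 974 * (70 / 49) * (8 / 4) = 19480 / 7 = 2782.86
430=430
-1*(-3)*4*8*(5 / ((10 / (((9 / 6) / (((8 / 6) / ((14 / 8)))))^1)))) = 189 / 2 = 94.50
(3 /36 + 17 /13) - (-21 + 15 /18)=21.56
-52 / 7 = -7.43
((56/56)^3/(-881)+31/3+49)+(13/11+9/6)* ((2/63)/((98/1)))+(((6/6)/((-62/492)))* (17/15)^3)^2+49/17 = 26894691162998698927/137458013464406250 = 195.66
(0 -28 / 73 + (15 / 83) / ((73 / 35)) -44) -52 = -583463 / 6059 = -96.30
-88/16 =-11/2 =-5.50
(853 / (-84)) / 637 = -853 / 53508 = -0.02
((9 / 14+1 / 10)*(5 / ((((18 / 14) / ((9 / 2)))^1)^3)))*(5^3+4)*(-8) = -164346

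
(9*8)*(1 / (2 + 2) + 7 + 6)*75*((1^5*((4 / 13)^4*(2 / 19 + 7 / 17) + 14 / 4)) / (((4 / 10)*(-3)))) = -3855467278125 / 18450406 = -208963.82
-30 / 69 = -10 / 23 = -0.43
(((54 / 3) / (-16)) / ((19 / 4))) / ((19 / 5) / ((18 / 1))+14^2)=-405 / 335521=-0.00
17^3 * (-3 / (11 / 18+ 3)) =-265302 / 65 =-4081.57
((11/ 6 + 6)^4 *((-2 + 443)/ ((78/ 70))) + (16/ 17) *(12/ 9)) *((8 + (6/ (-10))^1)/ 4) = 5263887116431/ 1909440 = 2756770.11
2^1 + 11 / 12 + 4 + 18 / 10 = 523 / 60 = 8.72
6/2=3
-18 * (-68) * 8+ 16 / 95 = 930256 / 95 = 9792.17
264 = 264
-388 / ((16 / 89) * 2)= -8633 / 8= -1079.12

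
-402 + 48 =-354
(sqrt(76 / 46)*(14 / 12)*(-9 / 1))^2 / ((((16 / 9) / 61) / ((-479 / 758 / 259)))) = -314776287 / 20641856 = -15.25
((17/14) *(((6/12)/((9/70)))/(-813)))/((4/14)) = -595/29268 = -0.02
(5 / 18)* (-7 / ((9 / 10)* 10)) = -35 / 162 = -0.22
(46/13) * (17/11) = 782/143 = 5.47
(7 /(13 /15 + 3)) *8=420 /29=14.48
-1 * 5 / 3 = -1.67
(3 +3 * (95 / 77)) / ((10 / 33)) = 774 / 35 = 22.11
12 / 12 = 1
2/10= 1/5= 0.20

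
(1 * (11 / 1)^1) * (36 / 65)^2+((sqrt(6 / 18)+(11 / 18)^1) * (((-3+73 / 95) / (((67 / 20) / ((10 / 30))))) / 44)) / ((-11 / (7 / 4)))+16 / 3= 371 * sqrt(3) / 1386297+27820263347 / 3194784450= 8.71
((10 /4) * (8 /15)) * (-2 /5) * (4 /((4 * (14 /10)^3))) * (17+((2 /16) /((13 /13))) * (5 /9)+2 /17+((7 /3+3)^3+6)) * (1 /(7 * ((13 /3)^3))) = -16054975 /269024847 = -0.06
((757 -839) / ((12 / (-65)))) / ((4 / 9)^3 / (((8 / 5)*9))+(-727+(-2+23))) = -5828355 / 9264052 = -0.63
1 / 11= 0.09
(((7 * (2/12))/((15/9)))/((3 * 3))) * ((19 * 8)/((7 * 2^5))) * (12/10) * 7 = 133/300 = 0.44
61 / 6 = 10.17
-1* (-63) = 63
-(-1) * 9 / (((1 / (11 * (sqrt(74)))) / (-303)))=-29997 * sqrt(74)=-258043.95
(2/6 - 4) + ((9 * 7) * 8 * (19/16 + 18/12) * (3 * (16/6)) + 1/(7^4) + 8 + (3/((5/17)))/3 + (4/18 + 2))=1171851313/108045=10845.96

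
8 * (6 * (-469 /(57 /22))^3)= -17575454038912 /61731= -284710340.65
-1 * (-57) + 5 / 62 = 57.08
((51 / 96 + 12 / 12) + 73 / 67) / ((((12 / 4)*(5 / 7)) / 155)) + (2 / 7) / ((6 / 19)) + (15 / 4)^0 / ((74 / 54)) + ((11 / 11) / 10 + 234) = 3542559589 / 8329440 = 425.31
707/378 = 101/54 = 1.87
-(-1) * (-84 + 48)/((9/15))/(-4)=15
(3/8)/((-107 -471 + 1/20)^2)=50/44536827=0.00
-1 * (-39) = 39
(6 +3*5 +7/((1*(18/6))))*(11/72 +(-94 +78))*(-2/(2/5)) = 199675/108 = 1848.84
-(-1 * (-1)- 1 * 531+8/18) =4766/9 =529.56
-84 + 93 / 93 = -83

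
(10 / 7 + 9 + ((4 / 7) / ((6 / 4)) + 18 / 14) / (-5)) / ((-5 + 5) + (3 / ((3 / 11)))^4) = 212 / 307461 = 0.00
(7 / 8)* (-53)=-371 / 8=-46.38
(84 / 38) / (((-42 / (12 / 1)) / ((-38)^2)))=-912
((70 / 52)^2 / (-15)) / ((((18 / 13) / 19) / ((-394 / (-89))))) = -917035 / 124956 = -7.34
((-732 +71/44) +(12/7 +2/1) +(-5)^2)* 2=-216115/154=-1403.34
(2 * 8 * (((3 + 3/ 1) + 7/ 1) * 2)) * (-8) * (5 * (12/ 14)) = -99840/ 7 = -14262.86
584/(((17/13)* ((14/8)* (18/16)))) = 226.84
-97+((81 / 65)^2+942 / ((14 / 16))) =29016752 / 29575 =981.12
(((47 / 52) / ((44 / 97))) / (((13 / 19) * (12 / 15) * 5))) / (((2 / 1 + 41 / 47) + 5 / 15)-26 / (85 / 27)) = -1038152685 / 7205424512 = -0.14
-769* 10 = -7690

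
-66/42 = -11/7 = -1.57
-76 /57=-4 /3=-1.33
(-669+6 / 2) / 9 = -74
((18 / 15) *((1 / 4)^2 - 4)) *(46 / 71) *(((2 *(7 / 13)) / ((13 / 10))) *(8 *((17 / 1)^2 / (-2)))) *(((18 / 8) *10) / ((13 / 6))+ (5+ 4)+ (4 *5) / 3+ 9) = 102755.33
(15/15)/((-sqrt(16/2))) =-0.35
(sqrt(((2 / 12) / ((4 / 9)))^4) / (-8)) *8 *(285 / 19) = -135 / 64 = -2.11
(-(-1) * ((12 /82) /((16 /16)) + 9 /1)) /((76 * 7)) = 375 /21812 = 0.02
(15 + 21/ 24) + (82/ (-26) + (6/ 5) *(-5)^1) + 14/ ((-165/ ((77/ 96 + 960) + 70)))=-8313077/ 102960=-80.74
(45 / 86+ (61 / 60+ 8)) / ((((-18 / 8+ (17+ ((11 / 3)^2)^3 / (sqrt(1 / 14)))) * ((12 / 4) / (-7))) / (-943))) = -566029209616983 / 151146312884467345+ 93255704133200532 * sqrt(14) / 151146312884467345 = 2.30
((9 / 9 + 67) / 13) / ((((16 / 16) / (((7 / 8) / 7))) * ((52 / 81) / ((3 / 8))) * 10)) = 4131 / 108160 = 0.04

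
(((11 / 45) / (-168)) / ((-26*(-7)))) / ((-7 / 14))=11 / 687960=0.00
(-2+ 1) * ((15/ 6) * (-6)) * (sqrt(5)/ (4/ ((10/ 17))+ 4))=25 * sqrt(5)/ 18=3.11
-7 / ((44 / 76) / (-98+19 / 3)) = 3325 / 3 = 1108.33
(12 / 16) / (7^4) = 0.00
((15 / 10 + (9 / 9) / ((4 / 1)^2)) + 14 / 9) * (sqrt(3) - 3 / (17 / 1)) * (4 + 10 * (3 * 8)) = 1183.49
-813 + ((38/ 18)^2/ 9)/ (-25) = -14817286/ 18225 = -813.02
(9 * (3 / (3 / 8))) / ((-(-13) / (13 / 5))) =72 / 5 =14.40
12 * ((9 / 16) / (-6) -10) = -969 / 8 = -121.12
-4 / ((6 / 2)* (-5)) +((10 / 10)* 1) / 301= 0.27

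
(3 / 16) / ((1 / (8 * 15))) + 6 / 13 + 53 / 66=10195 / 429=23.76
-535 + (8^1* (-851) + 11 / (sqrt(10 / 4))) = -7343 + 11* sqrt(10) / 5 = -7336.04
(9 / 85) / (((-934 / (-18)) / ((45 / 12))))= 243 / 31756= 0.01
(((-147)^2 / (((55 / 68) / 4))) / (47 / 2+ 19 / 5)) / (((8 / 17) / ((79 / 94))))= 46986198 / 6721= 6990.95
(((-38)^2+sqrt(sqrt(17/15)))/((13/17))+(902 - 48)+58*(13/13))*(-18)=-655272/13 - 102*15^(3/4)*17^(1/4)/65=-50429.83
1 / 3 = 0.33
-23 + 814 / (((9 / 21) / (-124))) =-706621 / 3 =-235540.33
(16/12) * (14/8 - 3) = -5/3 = -1.67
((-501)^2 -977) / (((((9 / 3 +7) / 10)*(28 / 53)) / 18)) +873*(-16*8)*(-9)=66670596 / 7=9524370.86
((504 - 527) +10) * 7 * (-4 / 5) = 364 / 5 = 72.80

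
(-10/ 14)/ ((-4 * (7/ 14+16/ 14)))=5/ 46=0.11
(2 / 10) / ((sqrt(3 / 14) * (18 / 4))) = 2 * sqrt(42) / 135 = 0.10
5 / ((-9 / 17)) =-85 / 9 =-9.44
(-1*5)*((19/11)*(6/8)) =-285/44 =-6.48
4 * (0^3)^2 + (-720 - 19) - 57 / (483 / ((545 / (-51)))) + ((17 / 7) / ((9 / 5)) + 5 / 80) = -290207159 / 394128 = -736.33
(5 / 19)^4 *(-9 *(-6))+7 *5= 4594985 / 130321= 35.26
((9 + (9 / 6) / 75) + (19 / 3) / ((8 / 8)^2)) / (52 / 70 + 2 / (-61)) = 983381 / 45480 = 21.62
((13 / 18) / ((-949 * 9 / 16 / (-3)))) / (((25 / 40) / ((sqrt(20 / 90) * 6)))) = 128 * sqrt(2) / 9855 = 0.02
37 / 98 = 0.38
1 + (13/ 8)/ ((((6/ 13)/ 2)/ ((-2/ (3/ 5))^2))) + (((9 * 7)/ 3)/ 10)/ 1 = 10981/ 135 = 81.34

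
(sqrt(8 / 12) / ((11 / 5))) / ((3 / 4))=0.49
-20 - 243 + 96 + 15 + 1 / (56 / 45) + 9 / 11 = -92633 / 616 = -150.38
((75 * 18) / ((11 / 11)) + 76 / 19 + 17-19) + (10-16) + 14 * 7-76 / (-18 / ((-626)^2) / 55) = 819033836 / 9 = 91003759.56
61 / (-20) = -3.05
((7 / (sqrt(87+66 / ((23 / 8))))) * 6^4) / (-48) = -18.02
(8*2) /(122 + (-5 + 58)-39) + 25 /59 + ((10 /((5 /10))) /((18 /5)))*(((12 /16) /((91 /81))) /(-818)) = 80162643 /149322628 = 0.54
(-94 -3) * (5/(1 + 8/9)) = -4365/17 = -256.76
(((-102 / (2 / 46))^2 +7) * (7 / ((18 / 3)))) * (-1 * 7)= -269682427 / 6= -44947071.17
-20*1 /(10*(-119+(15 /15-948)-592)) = 1 /829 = 0.00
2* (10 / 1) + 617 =637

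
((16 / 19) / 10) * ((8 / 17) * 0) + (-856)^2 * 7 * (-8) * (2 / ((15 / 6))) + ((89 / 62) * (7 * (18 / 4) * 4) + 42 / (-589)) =-96673724441 / 2945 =-32826392.00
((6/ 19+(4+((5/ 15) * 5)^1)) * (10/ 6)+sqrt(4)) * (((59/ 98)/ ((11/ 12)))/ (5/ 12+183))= 966184/ 22540441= 0.04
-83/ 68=-1.22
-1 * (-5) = 5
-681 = -681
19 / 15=1.27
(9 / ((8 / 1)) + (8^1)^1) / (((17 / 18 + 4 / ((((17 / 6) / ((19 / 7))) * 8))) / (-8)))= -156366 / 3049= -51.28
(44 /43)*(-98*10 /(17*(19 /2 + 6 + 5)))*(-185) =15954400 /29971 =532.33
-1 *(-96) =96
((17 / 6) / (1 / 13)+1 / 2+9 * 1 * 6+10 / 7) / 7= 1948 / 147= 13.25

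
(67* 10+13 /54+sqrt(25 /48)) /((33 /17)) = 85* sqrt(3) /396+615281 /1782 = 345.65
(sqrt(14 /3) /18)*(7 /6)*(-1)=-7*sqrt(42) /324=-0.14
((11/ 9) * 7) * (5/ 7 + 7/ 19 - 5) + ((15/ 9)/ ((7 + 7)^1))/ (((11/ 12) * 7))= -3087299/ 92169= -33.50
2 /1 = 2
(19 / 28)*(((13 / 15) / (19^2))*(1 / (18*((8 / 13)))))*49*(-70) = -8281 / 16416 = -0.50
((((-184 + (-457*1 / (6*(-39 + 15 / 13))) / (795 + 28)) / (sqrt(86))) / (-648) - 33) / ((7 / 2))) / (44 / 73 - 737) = 0.01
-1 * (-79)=79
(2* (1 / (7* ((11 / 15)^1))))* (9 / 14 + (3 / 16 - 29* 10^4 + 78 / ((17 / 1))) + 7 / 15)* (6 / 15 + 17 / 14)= -935892206621 / 5131280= -182389.62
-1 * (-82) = 82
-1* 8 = -8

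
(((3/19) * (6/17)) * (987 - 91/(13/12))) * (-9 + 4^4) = 211302/17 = 12429.53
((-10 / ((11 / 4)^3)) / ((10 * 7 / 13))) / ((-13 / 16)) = 1024 / 9317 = 0.11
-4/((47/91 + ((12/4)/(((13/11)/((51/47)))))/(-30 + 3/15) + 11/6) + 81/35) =-10924680/12486007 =-0.87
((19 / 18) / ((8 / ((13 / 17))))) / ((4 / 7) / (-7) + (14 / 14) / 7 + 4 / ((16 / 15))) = 12103 / 457164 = 0.03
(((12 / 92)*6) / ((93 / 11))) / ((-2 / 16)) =-528 / 713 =-0.74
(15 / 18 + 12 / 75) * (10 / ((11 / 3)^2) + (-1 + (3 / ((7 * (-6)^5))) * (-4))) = -4186751 / 16465680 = -0.25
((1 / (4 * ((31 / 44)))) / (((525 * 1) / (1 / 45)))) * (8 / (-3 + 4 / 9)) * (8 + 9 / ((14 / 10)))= -8888 / 13101375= -0.00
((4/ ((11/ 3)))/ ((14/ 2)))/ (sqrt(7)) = 12 * sqrt(7)/ 539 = 0.06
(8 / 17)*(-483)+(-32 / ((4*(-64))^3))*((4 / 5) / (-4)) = -10129244177 / 44564480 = -227.29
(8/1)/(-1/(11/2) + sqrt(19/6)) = 1056/2275 + 968 * sqrt(114)/2275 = 5.01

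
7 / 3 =2.33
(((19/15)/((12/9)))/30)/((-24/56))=-133/1800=-0.07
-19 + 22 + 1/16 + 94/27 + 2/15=14423/2160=6.68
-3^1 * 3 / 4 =-9 / 4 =-2.25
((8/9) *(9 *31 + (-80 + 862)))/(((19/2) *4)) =4244/171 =24.82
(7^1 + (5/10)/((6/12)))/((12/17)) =34/3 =11.33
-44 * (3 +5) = -352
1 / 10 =0.10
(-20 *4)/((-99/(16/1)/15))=6400/33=193.94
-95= -95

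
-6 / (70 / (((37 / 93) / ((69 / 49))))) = -259 / 10695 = -0.02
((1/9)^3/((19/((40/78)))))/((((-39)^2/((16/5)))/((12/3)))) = 256/821627469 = 0.00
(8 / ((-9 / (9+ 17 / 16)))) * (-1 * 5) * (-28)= -11270 / 9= -1252.22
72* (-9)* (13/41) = -8424/41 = -205.46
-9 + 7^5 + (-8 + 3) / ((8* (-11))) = 1478229 / 88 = 16798.06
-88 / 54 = -44 / 27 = -1.63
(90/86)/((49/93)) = 4185/2107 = 1.99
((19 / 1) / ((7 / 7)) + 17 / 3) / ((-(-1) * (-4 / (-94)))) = 1739 / 3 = 579.67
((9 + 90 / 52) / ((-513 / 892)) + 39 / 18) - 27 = -21485 / 494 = -43.49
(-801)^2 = 641601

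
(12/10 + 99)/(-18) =-167/30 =-5.57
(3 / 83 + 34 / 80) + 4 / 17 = 39307 / 56440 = 0.70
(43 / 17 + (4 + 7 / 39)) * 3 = 4448 / 221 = 20.13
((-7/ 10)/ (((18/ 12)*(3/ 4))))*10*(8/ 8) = -56/ 9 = -6.22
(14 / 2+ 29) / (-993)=-0.04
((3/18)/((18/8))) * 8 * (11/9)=176/243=0.72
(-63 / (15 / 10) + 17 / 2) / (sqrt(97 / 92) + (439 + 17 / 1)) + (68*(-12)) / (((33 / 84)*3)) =-145709653552 / 210430165 + 67*sqrt(2231) / 19130015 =-692.44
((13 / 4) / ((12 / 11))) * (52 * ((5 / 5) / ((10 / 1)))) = 1859 / 120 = 15.49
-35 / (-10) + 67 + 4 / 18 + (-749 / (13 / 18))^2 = 3271972969 / 3042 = 1075599.27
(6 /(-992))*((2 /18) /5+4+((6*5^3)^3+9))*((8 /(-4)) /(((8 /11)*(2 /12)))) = 104414065723 /2480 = 42102445.86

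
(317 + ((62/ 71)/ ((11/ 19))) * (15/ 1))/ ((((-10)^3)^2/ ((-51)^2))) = 689907447/ 781000000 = 0.88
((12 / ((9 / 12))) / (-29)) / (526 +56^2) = -8 / 53099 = -0.00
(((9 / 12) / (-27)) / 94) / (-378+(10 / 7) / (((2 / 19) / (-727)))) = 7 / 242670024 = 0.00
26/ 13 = 2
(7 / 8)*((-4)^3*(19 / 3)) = -1064 / 3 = -354.67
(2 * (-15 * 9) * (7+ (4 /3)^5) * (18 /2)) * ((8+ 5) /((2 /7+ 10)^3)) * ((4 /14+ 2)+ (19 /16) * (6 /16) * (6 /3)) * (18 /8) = -12350394875 /5308416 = -2326.57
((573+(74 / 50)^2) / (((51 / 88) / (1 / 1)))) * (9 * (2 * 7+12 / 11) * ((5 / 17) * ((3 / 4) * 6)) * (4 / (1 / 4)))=103120134912 / 36125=2854536.61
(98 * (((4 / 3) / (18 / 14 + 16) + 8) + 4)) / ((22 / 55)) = 1074080 / 363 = 2958.90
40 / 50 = 0.80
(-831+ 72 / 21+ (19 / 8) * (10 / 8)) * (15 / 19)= -651.00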